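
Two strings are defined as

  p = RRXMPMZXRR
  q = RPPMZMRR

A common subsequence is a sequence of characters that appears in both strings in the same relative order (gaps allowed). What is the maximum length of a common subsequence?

Pick R at p[1]=q[1]; then P at p[5]=q[3]; then M at p[6]=q[4]; then Z at p[7]=q[5]; then R at p[9]=q[7]; then R at p[10]=q[8]; all 6 characters appear in both, in order, and the DP table's final entry dp[10][8] is also 6, so no common subsequence is longer.

6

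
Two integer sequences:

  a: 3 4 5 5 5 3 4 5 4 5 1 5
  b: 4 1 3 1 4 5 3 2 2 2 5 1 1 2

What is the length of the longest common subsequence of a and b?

One common subsequence of length 6: 3 at a[1]=b[3], then 4 at a[2]=b[5], then 5 at a[5]=b[6], then 3 at a[6]=b[7], then 5 at a[8]=b[11], then 1 at a[11]=b[13]. The LCS DP gives dp[12][14] = 6, so this is optimal.

6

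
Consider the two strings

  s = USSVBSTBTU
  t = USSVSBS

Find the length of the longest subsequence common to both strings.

6

Pick U at s[1]=t[1]; then S at s[2]=t[2]; then S at s[3]=t[3]; then V at s[4]=t[4]; then B at s[5]=t[6]; then S at s[6]=t[7]; all 6 characters appear in both, in order. dp[10][7] = 6 confirms this is the maximum.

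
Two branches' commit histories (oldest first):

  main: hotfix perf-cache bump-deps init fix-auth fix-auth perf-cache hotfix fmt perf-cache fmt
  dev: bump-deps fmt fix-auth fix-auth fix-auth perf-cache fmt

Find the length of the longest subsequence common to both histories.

Taking bump-deps [3,1]; then fix-auth [5,4]; then fix-auth [6,5]; then perf-cache [10,6]; then fmt [11,7] gives a common subsequence of length 5. Since dp[11][7] = 5, nothing longer is possible.

5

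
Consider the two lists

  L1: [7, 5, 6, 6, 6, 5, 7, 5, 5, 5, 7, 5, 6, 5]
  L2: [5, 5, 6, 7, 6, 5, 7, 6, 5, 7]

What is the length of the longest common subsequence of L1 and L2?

One common subsequence of length 7: 5 at L1[2]=L2[2] → 6 at L1[3]=L2[3] → 6 at L1[5]=L2[5] → 5 at L1[6]=L2[6] → 7 at L1[7]=L2[7] → 5 at L1[10]=L2[9] → 7 at L1[11]=L2[10]. The LCS DP gives dp[14][10] = 7, so this is optimal.

7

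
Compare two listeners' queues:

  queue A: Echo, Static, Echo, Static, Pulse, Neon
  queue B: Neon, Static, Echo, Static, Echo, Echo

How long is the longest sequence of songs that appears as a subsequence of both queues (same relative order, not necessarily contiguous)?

Match Echo [1,3]; then Static [2,4]; then Echo [3,6] — 3 songs in the same relative order in both. dp[6][6] = 3 confirms this is the maximum.

3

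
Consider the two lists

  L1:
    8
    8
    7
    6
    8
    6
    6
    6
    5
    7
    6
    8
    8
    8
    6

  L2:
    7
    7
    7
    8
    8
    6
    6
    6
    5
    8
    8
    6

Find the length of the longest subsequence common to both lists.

One common subsequence of length 9: 8 at L1[2]=L2[4], 8 at L1[5]=L2[5], 6 at L1[6]=L2[6], 6 at L1[7]=L2[7], 6 at L1[8]=L2[8], 5 at L1[9]=L2[9], 8 at L1[13]=L2[10], 8 at L1[14]=L2[11], 6 at L1[15]=L2[12], and the DP table's final entry dp[15][12] is also 9, so no common subsequence is longer.

9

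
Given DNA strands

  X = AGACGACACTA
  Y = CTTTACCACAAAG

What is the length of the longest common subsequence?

One common subsequence of length 6: A (X #1, Y #5) → A (X #3, Y #8) → C (X #4, Y #9) → A (X #6, Y #10) → A (X #8, Y #11) → A (X #11, Y #12). Since dp[11][13] = 6, nothing longer is possible.

6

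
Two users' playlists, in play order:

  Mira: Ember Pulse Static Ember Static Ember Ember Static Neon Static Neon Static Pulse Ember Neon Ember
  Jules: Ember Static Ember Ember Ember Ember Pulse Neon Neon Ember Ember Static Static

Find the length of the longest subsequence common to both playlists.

9

One common subsequence of length 9: Ember at Mira[1]=Jules[1], Static at Mira[3]=Jules[2], Ember at Mira[4]=Jules[4], Ember at Mira[6]=Jules[5], Ember at Mira[7]=Jules[6], Neon at Mira[9]=Jules[8], Neon at Mira[11]=Jules[9], Ember at Mira[14]=Jules[10], Ember at Mira[16]=Jules[11]. Since dp[16][13] = 9, nothing longer is possible.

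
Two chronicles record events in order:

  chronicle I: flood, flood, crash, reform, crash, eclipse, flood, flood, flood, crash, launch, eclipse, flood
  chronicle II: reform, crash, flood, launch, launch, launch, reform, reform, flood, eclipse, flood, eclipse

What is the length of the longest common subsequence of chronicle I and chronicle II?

6

One common subsequence of length 6: reform [4,1]; then crash [5,2]; then flood [7,3]; then flood [8,9]; then flood [9,11]; then eclipse [12,12]. Since dp[13][12] = 6, nothing longer is possible.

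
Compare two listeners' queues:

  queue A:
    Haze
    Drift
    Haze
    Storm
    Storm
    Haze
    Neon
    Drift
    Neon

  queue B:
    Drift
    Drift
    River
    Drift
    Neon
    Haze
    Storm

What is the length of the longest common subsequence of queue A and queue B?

3

Match Drift at queue A[2]=queue B[4]; then Haze at queue A[3]=queue B[6]; then Storm at queue A[5]=queue B[7] — 3 songs in the same relative order in both. The LCS DP gives dp[9][7] = 3, so this is optimal.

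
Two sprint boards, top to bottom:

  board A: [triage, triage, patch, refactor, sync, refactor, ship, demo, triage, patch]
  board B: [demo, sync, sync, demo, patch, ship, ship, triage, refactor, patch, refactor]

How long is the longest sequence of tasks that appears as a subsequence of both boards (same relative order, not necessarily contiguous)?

Pick patch (board A #3, board B #5); then ship (board A #7, board B #7); then triage (board A #9, board B #8); then patch (board A #10, board B #10); all 4 tasks appear in both, in order. Since dp[10][11] = 4, nothing longer is possible.

4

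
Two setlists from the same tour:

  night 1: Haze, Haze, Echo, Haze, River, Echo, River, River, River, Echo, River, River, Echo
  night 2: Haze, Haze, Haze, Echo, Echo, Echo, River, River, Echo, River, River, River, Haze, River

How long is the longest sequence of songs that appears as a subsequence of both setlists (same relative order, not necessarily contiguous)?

One common subsequence of length 9: Haze at night 1[1]=night 2[2], then Haze at night 1[2]=night 2[3], then Echo at night 1[3]=night 2[6], then River at night 1[5]=night 2[8], then Echo at night 1[6]=night 2[9], then River at night 1[7]=night 2[10], then River at night 1[8]=night 2[11], then River at night 1[9]=night 2[12], then River at night 1[12]=night 2[14]. Since dp[13][14] = 9, nothing longer is possible.

9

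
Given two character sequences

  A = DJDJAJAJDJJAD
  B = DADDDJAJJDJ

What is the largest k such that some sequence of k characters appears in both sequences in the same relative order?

One common subsequence of length 8: D (A #1, B #4); then D (A #3, B #5); then J (A #4, B #6); then A (A #5, B #7); then J (A #6, B #8); then J (A #8, B #9); then D (A #9, B #10); then J (A #11, B #11). The LCS DP gives dp[13][11] = 8, so this is optimal.

8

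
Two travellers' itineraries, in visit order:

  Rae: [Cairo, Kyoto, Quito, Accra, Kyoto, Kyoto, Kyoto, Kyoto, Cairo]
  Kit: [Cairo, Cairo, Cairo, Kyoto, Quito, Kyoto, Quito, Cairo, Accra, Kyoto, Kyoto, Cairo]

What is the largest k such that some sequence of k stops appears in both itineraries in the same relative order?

7

One common subsequence of length 7: Cairo (Rae #1, Kit #3), Kyoto (Rae #2, Kit #6), Quito (Rae #3, Kit #7), Accra (Rae #4, Kit #9), Kyoto (Rae #7, Kit #10), Kyoto (Rae #8, Kit #11), Cairo (Rae #9, Kit #12). dp[9][12] = 7 confirms this is the maximum.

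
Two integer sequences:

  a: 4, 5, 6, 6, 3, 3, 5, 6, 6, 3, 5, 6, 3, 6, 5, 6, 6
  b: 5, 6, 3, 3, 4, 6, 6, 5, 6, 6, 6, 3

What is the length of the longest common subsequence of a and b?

10

Taking 5 at a[2]=b[1] → 6 at a[4]=b[2] → 3 at a[5]=b[3] → 3 at a[6]=b[4] → 6 at a[8]=b[6] → 6 at a[9]=b[7] → 5 at a[11]=b[8] → 6 at a[12]=b[9] → 6 at a[14]=b[10] → 6 at a[16]=b[11] gives a common subsequence of length 10, and the DP table's final entry dp[17][12] is also 10, so no common subsequence is longer.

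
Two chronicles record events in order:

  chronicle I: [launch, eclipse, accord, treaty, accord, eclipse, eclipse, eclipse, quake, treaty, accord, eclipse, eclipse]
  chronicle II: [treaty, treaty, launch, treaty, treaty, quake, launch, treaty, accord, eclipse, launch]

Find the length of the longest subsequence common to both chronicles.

Match launch [1,3]; then treaty [4,5]; then quake [9,6]; then treaty [10,8]; then accord [11,9]; then eclipse [12,10] — 6 events in the same relative order in both. The LCS DP gives dp[13][11] = 6, so this is optimal.

6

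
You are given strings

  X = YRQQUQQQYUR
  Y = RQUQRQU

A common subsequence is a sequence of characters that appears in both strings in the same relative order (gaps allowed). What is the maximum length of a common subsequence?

6

One common subsequence of length 6: R at X[2]=Y[1] → Q at X[4]=Y[2] → U at X[5]=Y[3] → Q at X[6]=Y[4] → Q at X[8]=Y[6] → U at X[10]=Y[7]. Since dp[11][7] = 6, nothing longer is possible.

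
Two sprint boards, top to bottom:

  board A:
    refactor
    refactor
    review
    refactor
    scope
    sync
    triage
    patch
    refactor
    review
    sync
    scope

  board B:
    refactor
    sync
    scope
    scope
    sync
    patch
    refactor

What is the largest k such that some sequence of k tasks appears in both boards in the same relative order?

5

Taking refactor (board A #1, board B #1) → scope (board A #5, board B #4) → sync (board A #6, board B #5) → patch (board A #8, board B #6) → refactor (board A #9, board B #7) gives a common subsequence of length 5. The LCS DP gives dp[12][7] = 5, so this is optimal.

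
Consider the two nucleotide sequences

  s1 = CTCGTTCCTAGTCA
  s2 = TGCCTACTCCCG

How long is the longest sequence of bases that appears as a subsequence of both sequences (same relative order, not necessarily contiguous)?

8

Taking T at s1[2]=s2[1], then G at s1[4]=s2[2], then C at s1[7]=s2[3], then C at s1[8]=s2[4], then T at s1[9]=s2[5], then A at s1[10]=s2[6], then T at s1[12]=s2[8], then C at s1[13]=s2[11] gives a common subsequence of length 8. dp[14][12] = 8 confirms this is the maximum.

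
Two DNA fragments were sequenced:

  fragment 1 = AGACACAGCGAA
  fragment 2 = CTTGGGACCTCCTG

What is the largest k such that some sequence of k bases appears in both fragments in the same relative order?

6

Taking G (fragment 1 #2, fragment 2 #6) → A (fragment 1 #3, fragment 2 #7) → C (fragment 1 #4, fragment 2 #9) → C (fragment 1 #6, fragment 2 #11) → C (fragment 1 #9, fragment 2 #12) → G (fragment 1 #10, fragment 2 #14) gives a common subsequence of length 6, and the DP table's final entry dp[12][14] is also 6, so no common subsequence is longer.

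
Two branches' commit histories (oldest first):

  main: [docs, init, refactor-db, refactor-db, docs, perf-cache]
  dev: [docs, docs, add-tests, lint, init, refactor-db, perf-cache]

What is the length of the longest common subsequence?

One common subsequence of length 4: docs [1,2], init [2,5], refactor-db [4,6], perf-cache [6,7], and the DP table's final entry dp[6][7] is also 4, so no common subsequence is longer.

4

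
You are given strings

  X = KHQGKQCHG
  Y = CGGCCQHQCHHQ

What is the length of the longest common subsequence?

4

Taking H at X[2]=Y[7], then Q at X[6]=Y[8], then C at X[7]=Y[9], then H at X[8]=Y[11] gives a common subsequence of length 4. The LCS DP gives dp[9][12] = 4, so this is optimal.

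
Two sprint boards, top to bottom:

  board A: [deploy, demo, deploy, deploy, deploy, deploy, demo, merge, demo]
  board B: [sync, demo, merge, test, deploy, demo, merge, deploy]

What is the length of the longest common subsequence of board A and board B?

4

Match demo (board A #2, board B #2); then deploy (board A #6, board B #5); then demo (board A #7, board B #6); then merge (board A #8, board B #7) — 4 tasks in the same relative order in both. The LCS DP gives dp[9][8] = 4, so this is optimal.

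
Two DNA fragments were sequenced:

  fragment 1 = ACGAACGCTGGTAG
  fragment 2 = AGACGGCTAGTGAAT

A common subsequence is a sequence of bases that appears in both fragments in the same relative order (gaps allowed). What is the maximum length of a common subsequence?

Pick A [1,1]; then G [3,2]; then A [5,3]; then C [6,4]; then G [7,6]; then C [8,7]; then T [9,8]; then G [10,10]; then G [11,12]; then T [12,15]; all 10 bases appear in both, in order. dp[14][15] = 10 confirms this is the maximum.

10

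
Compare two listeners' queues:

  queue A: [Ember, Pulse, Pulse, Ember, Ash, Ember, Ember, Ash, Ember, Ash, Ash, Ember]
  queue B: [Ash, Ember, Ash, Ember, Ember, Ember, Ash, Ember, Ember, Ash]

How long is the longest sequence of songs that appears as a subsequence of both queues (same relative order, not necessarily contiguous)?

Match Ember (queue A #1, queue B #2), then Ember (queue A #4, queue B #4), then Ember (queue A #6, queue B #5), then Ember (queue A #7, queue B #6), then Ash (queue A #8, queue B #7), then Ember (queue A #9, queue B #9), then Ash (queue A #11, queue B #10) — 7 songs in the same relative order in both, and the DP table's final entry dp[12][10] is also 7, so no common subsequence is longer.

7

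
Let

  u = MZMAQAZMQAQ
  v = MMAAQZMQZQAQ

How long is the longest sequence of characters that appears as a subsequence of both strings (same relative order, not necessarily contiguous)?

9

Let dp[i][j] be the LCS length of the first i characters of u and the first j characters of v. dp[i][j] = dp[i-1][j-1]+1 when the i-th and j-th characters match, else max(dp[i-1][j], dp[i][j-1]).
    ·  M  M  A  A  Q  Z  M  Q  Z  Q  A  Q
 ·  0  0  0  0  0  0  0  0  0  0  0  0  0
 M  0  1  1  1  1  1  1  1  1  1  1  1  1
 Z  0  1  1  1  1  1  2  2  2  2  2  2  2
 M  0  1  2  2  2  2  2  3  3  3  3  3  3
 A  0  1  2  3  3  3  3  3  3  3  3  4  4
 Q  0  1  2  3  3  4  4  4  4  4  4  4  5
 A  0  1  2  3  4  4  4  4  4  4  4  5  5
 Z  0  1  2  3  4  4  5  5  5  5  5  5  5
 M  0  1  2  3  4  4  5  6  6  6  6  6  6
 Q  0  1  2  3  4  5  5  6  7  7  7  7  7
 A  0  1  2  3  4  5  5  6  7  7  7  8  8
 Q  0  1  2  3  4  5  5  6  7  7  8  8  9
dp[11][12] = 9. One LCS (by backtracking along matches): MMAQZMQAQ.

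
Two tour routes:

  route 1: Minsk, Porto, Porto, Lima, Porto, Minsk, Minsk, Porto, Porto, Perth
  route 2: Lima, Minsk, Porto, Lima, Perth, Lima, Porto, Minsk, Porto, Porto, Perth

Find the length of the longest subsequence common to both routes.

8

Taking Minsk [1,2]; then Porto [2,3]; then Lima [4,6]; then Porto [5,7]; then Minsk [7,8]; then Porto [8,9]; then Porto [9,10]; then Perth [10,11] gives a common subsequence of length 8. dp[10][11] = 8 confirms this is the maximum.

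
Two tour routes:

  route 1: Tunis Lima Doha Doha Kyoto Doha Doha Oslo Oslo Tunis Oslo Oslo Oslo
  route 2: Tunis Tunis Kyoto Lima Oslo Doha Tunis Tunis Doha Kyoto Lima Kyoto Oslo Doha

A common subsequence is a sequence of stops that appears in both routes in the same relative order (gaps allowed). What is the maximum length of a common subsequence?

Pick Tunis [1,2] → Lima [2,4] → Doha [3,6] → Doha [4,9] → Kyoto [5,12] → Doha [7,14]; all 6 stops appear in both, in order. Since dp[13][14] = 6, nothing longer is possible.

6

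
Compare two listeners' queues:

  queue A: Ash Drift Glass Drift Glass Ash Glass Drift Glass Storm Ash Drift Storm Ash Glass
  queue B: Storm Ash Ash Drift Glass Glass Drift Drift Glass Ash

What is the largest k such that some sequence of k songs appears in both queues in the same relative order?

7

Match Ash (queue A #1, queue B #3) → Drift (queue A #2, queue B #4) → Glass (queue A #3, queue B #6) → Drift (queue A #4, queue B #7) → Drift (queue A #8, queue B #8) → Glass (queue A #9, queue B #9) → Ash (queue A #14, queue B #10) — 7 songs in the same relative order in both. Since dp[15][10] = 7, nothing longer is possible.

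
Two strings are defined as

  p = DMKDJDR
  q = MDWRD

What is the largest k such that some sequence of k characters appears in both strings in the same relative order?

Match M (p #2, q #1), then D (p #4, q #2), then D (p #6, q #5) — 3 characters in the same relative order in both. The LCS DP gives dp[7][5] = 3, so this is optimal.

3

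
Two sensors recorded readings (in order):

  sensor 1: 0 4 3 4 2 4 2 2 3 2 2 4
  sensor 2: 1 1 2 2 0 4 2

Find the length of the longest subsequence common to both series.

3

Pick 0 at sensor 1[1]=sensor 2[5], then 4 at sensor 1[6]=sensor 2[6], then 2 at sensor 1[11]=sensor 2[7]; all 3 values appear in both, in order. The LCS DP gives dp[12][7] = 3, so this is optimal.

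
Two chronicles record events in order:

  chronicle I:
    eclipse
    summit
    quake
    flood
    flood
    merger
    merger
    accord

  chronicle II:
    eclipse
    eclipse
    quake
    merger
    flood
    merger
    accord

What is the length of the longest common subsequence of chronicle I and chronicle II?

5

Match eclipse at chronicle I[1]=chronicle II[2]; then quake at chronicle I[3]=chronicle II[3]; then flood at chronicle I[5]=chronicle II[5]; then merger at chronicle I[7]=chronicle II[6]; then accord at chronicle I[8]=chronicle II[7] — 5 events in the same relative order in both. dp[8][7] = 5 confirms this is the maximum.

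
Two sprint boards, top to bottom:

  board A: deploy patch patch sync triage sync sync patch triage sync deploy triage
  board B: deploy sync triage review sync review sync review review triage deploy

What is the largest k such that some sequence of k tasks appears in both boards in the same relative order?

Match deploy at board A[1]=board B[1] → sync at board A[4]=board B[2] → triage at board A[5]=board B[3] → sync at board A[6]=board B[5] → sync at board A[7]=board B[7] → triage at board A[9]=board B[10] → deploy at board A[11]=board B[11] — 7 tasks in the same relative order in both. dp[12][11] = 7 confirms this is the maximum.

7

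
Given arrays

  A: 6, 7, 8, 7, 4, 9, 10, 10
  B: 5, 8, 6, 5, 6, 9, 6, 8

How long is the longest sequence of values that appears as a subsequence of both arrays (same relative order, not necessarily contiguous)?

2

Pick 6 (A #1, B #7) → 8 (A #3, B #8); all 2 values appear in both, in order. dp[8][8] = 2 confirms this is the maximum.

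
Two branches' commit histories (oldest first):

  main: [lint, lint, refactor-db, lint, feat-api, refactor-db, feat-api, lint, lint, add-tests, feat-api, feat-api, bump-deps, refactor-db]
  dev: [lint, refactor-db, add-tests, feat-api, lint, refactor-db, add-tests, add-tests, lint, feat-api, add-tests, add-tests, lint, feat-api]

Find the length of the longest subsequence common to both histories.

7

Pick lint [1,1], lint [2,5], refactor-db [3,6], lint [4,9], feat-api [5,10], lint [9,13], feat-api [12,14]; all 7 commits appear in both, in order. dp[14][14] = 7 confirms this is the maximum.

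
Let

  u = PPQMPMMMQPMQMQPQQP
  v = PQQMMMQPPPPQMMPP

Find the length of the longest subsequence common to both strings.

11

Taking P (u #1, v #1); then Q (u #3, v #3); then M (u #6, v #4); then M (u #7, v #5); then M (u #8, v #6); then Q (u #9, v #7); then P (u #10, v #11); then M (u #11, v #13); then M (u #13, v #14); then P (u #15, v #15); then P (u #18, v #16) gives a common subsequence of length 11. The LCS DP gives dp[18][16] = 11, so this is optimal.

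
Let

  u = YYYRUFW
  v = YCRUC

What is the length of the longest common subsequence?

Match Y (u #1, v #1), R (u #4, v #3), U (u #5, v #4) — 3 characters in the same relative order in both, and the DP table's final entry dp[7][5] is also 3, so no common subsequence is longer.

3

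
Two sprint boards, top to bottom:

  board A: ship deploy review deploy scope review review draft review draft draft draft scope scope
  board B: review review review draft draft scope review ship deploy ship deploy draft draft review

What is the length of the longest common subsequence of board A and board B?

7

Taking review at board A[3]=board B[1]; then review at board A[6]=board B[2]; then review at board A[7]=board B[3]; then draft at board A[8]=board B[5]; then review at board A[9]=board B[7]; then draft at board A[10]=board B[12]; then draft at board A[11]=board B[13] gives a common subsequence of length 7. dp[14][14] = 7 confirms this is the maximum.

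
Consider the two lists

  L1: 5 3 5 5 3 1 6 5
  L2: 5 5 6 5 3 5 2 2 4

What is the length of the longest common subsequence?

Match 5 [1,1], then 5 [3,2], then 5 [4,4], then 3 [5,5], then 5 [8,6] — 5 values in the same relative order in both. dp[8][9] = 5 confirms this is the maximum.

5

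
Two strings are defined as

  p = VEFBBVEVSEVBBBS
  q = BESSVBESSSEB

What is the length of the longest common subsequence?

6

Taking V at p[1]=q[5]; then B at p[5]=q[6]; then E at p[7]=q[7]; then S at p[9]=q[10]; then E at p[10]=q[11]; then B at p[14]=q[12] gives a common subsequence of length 6, and the DP table's final entry dp[15][12] is also 6, so no common subsequence is longer.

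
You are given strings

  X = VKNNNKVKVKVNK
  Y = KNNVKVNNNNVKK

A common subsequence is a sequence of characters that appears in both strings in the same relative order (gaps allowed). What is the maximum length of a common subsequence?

8

One common subsequence of length 8: V [1,4]; then K [2,5]; then N [3,8]; then N [4,9]; then N [5,10]; then V [9,11]; then K [10,12]; then K [13,13]. The LCS DP gives dp[13][13] = 8, so this is optimal.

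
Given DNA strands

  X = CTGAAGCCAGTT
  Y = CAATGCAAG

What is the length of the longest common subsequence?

7

Let dp[i][j] be the LCS length of the first i bases of X and the first j bases of Y. dp[i][j] = dp[i-1][j-1]+1 when the i-th and j-th bases match, else max(dp[i-1][j], dp[i][j-1]).
    ·  C  A  A  T  G  C  A  A  G
 ·  0  0  0  0  0  0  0  0  0  0
 C  0  1  1  1  1  1  1  1  1  1
 T  0  1  1  1  2  2  2  2  2  2
 G  0  1  1  1  2  3  3  3  3  3
 A  0  1  2  2  2  3  3  4  4  4
 A  0  1  2  3  3  3  3  4  5  5
 G  0  1  2  3  3  4  4  4  5  6
 C  0  1  2  3  3  4  5  5  5  6
 C  0  1  2  3  3  4  5  5  5  6
 A  0  1  2  3  3  4  5  6  6  6
 G  0  1  2  3  3  4  5  6  6  7
 T  0  1  2  3  4  4  5  6  6  7
 T  0  1  2  3  4  4  5  6  6  7
dp[12][9] = 7. One LCS (by backtracking along matches): CAAGCAG.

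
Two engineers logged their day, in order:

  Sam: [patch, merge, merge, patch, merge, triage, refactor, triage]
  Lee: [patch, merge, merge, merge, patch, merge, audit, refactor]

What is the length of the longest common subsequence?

6

Pick patch (Sam #1, Lee #1), merge (Sam #2, Lee #3), merge (Sam #3, Lee #4), patch (Sam #4, Lee #5), merge (Sam #5, Lee #6), refactor (Sam #7, Lee #8); all 6 tasks appear in both, in order, and the DP table's final entry dp[8][8] is also 6, so no common subsequence is longer.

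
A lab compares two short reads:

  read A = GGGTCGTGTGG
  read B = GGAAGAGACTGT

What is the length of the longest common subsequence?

7

Match G [1,2]; then G [2,5]; then G [3,7]; then C [5,9]; then T [7,10]; then G [8,11]; then T [9,12] — 7 bases in the same relative order in both. dp[11][12] = 7 confirms this is the maximum.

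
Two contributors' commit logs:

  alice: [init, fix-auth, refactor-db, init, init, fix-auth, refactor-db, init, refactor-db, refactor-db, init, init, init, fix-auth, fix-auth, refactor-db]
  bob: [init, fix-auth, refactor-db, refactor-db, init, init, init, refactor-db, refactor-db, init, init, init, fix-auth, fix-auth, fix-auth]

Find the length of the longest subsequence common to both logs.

13

Taking init at alice[1]=bob[1], then fix-auth at alice[2]=bob[2], then refactor-db at alice[3]=bob[4], then init at alice[4]=bob[5], then init at alice[5]=bob[6], then init at alice[8]=bob[7], then refactor-db at alice[9]=bob[8], then refactor-db at alice[10]=bob[9], then init at alice[11]=bob[10], then init at alice[12]=bob[11], then init at alice[13]=bob[12], then fix-auth at alice[14]=bob[14], then fix-auth at alice[15]=bob[15] gives a common subsequence of length 13, and the DP table's final entry dp[16][15] is also 13, so no common subsequence is longer.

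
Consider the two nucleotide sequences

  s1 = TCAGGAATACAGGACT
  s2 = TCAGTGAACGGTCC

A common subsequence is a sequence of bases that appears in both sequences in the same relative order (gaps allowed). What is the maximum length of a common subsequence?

One common subsequence of length 11: T at s1[1]=s2[1] → C at s1[2]=s2[2] → A at s1[3]=s2[3] → G at s1[4]=s2[4] → G at s1[5]=s2[6] → A at s1[7]=s2[7] → A at s1[9]=s2[8] → C at s1[10]=s2[9] → G at s1[12]=s2[10] → G at s1[13]=s2[11] → C at s1[15]=s2[14]. Since dp[16][14] = 11, nothing longer is possible.

11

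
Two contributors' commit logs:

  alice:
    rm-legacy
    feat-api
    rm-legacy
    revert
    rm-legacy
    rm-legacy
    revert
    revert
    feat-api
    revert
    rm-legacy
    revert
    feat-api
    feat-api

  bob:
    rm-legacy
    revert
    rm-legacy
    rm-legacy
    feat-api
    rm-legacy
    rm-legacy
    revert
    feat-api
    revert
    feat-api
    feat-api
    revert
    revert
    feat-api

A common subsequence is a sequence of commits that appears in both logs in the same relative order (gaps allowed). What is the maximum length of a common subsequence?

10

Taking rm-legacy [1,4]; then feat-api [2,5]; then rm-legacy [5,6]; then rm-legacy [6,7]; then revert [7,8]; then revert [8,10]; then feat-api [9,12]; then revert [10,13]; then revert [12,14]; then feat-api [14,15] gives a common subsequence of length 10. The LCS DP gives dp[14][15] = 10, so this is optimal.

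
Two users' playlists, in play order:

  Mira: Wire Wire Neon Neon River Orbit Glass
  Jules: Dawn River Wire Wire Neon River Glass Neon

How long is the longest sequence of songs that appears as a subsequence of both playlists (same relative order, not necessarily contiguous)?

5

Taking Wire (Mira #1, Jules #3), Wire (Mira #2, Jules #4), Neon (Mira #4, Jules #5), River (Mira #5, Jules #6), Glass (Mira #7, Jules #7) gives a common subsequence of length 5. Since dp[7][8] = 5, nothing longer is possible.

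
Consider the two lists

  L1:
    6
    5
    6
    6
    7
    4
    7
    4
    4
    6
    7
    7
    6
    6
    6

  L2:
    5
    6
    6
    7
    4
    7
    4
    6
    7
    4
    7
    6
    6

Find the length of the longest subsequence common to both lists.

12

Taking 5 (L1 #2, L2 #1); then 6 (L1 #3, L2 #2); then 6 (L1 #4, L2 #3); then 7 (L1 #5, L2 #4); then 4 (L1 #6, L2 #5); then 7 (L1 #7, L2 #6); then 4 (L1 #9, L2 #7); then 6 (L1 #10, L2 #8); then 7 (L1 #11, L2 #9); then 7 (L1 #12, L2 #11); then 6 (L1 #14, L2 #12); then 6 (L1 #15, L2 #13) gives a common subsequence of length 12. The LCS DP gives dp[15][13] = 12, so this is optimal.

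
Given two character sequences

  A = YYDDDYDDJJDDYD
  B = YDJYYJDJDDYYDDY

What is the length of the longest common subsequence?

9

One common subsequence of length 9: Y (A #1, B #4), then Y (A #2, B #5), then D (A #3, B #7), then D (A #4, B #9), then D (A #5, B #10), then Y (A #6, B #12), then D (A #11, B #13), then D (A #12, B #14), then Y (A #13, B #15). dp[14][15] = 9 confirms this is the maximum.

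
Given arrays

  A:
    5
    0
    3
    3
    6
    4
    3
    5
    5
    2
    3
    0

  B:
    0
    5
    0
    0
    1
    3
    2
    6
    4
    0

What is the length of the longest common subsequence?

6

One common subsequence of length 6: 5 [1,2], then 0 [2,4], then 3 [3,6], then 6 [5,8], then 4 [6,9], then 0 [12,10]. The LCS DP gives dp[12][10] = 6, so this is optimal.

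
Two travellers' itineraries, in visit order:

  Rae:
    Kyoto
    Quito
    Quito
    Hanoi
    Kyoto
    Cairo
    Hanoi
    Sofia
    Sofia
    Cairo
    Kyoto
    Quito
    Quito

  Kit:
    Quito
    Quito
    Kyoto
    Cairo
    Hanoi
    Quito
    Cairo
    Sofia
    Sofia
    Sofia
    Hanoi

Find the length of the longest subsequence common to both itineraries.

7

Pick Quito at Rae[2]=Kit[1], Quito at Rae[3]=Kit[2], Kyoto at Rae[5]=Kit[3], Cairo at Rae[6]=Kit[4], Hanoi at Rae[7]=Kit[5], Sofia at Rae[8]=Kit[9], Sofia at Rae[9]=Kit[10]; all 7 stops appear in both, in order, and the DP table's final entry dp[13][11] is also 7, so no common subsequence is longer.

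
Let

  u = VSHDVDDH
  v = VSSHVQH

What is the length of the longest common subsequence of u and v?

Let dp[i][j] be the LCS length of the first i characters of u and the first j characters of v. dp[i][j] = dp[i-1][j-1]+1 when the i-th and j-th characters match, else max(dp[i-1][j], dp[i][j-1]).
    ·  V  S  S  H  V  Q  H
 ·  0  0  0  0  0  0  0  0
 V  0  1  1  1  1  1  1  1
 S  0  1  2  2  2  2  2  2
 H  0  1  2  2  3  3  3  3
 D  0  1  2  2  3  3  3  3
 V  0  1  2  2  3  4  4  4
 D  0  1  2  2  3  4  4  4
 D  0  1  2  2  3  4  4  4
 H  0  1  2  2  3  4  4  5
dp[8][7] = 5. One LCS (by backtracking along matches): VSHVH.

5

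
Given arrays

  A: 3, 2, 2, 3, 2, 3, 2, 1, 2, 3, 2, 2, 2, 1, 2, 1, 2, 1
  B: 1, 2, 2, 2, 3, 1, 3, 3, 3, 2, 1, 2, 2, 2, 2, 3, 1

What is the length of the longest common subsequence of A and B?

12

One common subsequence of length 12: 2 at A[2]=B[2], then 2 at A[3]=B[3], then 2 at A[5]=B[4], then 3 at A[6]=B[5], then 1 at A[8]=B[6], then 3 at A[10]=B[9], then 2 at A[11]=B[10], then 2 at A[12]=B[12], then 2 at A[13]=B[13], then 2 at A[15]=B[14], then 2 at A[17]=B[15], then 1 at A[18]=B[17], and the DP table's final entry dp[18][17] is also 12, so no common subsequence is longer.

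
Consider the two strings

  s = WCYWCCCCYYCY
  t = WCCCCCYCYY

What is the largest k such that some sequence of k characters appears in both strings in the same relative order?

9

Taking W [1,1], C [2,2], C [5,3], C [6,4], C [7,5], C [8,6], Y [9,7], Y [10,9], Y [12,10] gives a common subsequence of length 9, and the DP table's final entry dp[12][10] is also 9, so no common subsequence is longer.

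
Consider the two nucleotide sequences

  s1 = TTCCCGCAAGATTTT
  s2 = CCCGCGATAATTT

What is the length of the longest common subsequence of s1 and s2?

Taking C [3,1], C [4,2], C [5,3], G [6,4], C [7,5], A [8,7], A [9,9], A [11,10], T [13,11], T [14,12], T [15,13] gives a common subsequence of length 11. The LCS DP gives dp[15][13] = 11, so this is optimal.

11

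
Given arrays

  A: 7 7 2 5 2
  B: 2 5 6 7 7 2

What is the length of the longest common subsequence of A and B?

3

Match 7 at A[1]=B[4] → 7 at A[2]=B[5] → 2 at A[5]=B[6] — 3 values in the same relative order in both, and the DP table's final entry dp[5][6] is also 3, so no common subsequence is longer.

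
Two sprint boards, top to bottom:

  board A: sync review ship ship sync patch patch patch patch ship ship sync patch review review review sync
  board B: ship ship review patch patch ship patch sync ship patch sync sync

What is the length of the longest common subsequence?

8

One common subsequence of length 8: ship [3,1] → ship [4,2] → patch [6,4] → patch [7,5] → patch [8,7] → patch [9,10] → sync [12,11] → sync [17,12]. The LCS DP gives dp[17][12] = 8, so this is optimal.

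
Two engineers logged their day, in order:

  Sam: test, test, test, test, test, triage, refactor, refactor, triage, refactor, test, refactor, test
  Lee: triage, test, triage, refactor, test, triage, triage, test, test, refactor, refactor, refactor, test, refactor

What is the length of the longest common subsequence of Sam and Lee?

9

Taking test [1,2] → test [2,5] → test [4,8] → test [5,9] → refactor [7,10] → refactor [8,11] → refactor [10,12] → test [11,13] → refactor [12,14] gives a common subsequence of length 9. dp[13][14] = 9 confirms this is the maximum.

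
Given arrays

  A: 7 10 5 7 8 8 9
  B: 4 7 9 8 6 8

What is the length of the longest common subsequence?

Match 7 (A #1, B #2), then 8 (A #5, B #4), then 8 (A #6, B #6) — 3 values in the same relative order in both. dp[7][6] = 3 confirms this is the maximum.

3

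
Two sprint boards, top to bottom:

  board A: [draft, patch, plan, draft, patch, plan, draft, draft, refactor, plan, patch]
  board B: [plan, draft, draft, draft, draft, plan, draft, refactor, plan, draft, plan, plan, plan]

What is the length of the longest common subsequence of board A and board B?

Taking draft (board A #1, board B #5) → plan (board A #3, board B #6) → draft (board A #4, board B #7) → plan (board A #6, board B #9) → draft (board A #7, board B #10) → plan (board A #10, board B #13) gives a common subsequence of length 6, and the DP table's final entry dp[11][13] is also 6, so no common subsequence is longer.

6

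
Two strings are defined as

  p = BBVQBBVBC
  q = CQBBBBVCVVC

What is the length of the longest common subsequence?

One common subsequence of length 6: B (p #1, q #3), then B (p #2, q #4), then B (p #5, q #5), then B (p #6, q #6), then V (p #7, q #10), then C (p #9, q #11), and the DP table's final entry dp[9][11] is also 6, so no common subsequence is longer.

6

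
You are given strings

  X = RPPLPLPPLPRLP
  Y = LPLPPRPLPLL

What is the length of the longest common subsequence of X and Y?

8

One common subsequence of length 8: P at X[3]=Y[2], L at X[4]=Y[3], P at X[5]=Y[4], P at X[7]=Y[5], P at X[8]=Y[7], L at X[9]=Y[8], P at X[10]=Y[9], L at X[12]=Y[11]. dp[13][11] = 8 confirms this is the maximum.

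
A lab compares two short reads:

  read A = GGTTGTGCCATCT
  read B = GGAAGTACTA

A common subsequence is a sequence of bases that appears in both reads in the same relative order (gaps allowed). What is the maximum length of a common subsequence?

Let dp[i][j] be the LCS length of the first i bases of read A and the first j bases of read B. dp[i][j] = dp[i-1][j-1]+1 when the i-th and j-th bases match, else max(dp[i-1][j], dp[i][j-1]).
    ·  G  G  A  A  G  T  A  C  T  A
 ·  0  0  0  0  0  0  0  0  0  0  0
 G  0  1  1  1  1  1  1  1  1  1  1
 G  0  1  2  2  2  2  2  2  2  2  2
 T  0  1  2  2  2  2  3  3  3  3  3
 T  0  1  2  2  2  2  3  3  3  4  4
 G  0  1  2  2  2  3  3  3  3  4  4
 T  0  1  2  2  2  3  4  4  4  4  4
 G  0  1  2  2  2  3  4  4  4  4  4
 C  0  1  2  2  2  3  4  4  5  5  5
 C  0  1  2  2  2  3  4  4  5  5  5
 A  0  1  2  3  3  3  4  5  5  5  6
 T  0  1  2  3  3  3  4  5  5  6  6
 C  0  1  2  3  3  3  4  5  6  6  6
 T  0  1  2  3  3  3  4  5  6  7  7
dp[13][10] = 7. One LCS (by backtracking along matches): GGGTACT.

7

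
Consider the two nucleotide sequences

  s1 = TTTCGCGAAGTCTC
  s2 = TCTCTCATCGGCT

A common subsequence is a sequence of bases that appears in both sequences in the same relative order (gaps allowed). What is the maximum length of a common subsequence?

9

One common subsequence of length 9: T (s1 #1, s2 #1); then T (s1 #2, s2 #3); then T (s1 #3, s2 #5); then C (s1 #4, s2 #6); then C (s1 #6, s2 #9); then G (s1 #7, s2 #10); then G (s1 #10, s2 #11); then C (s1 #12, s2 #12); then T (s1 #13, s2 #13). Since dp[14][13] = 9, nothing longer is possible.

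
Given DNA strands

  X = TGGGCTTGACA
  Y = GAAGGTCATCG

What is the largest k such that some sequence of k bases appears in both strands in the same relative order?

6

One common subsequence of length 6: G (X #2, Y #1); then G (X #3, Y #4); then G (X #4, Y #5); then C (X #5, Y #7); then T (X #6, Y #9); then G (X #8, Y #11), and the DP table's final entry dp[11][11] is also 6, so no common subsequence is longer.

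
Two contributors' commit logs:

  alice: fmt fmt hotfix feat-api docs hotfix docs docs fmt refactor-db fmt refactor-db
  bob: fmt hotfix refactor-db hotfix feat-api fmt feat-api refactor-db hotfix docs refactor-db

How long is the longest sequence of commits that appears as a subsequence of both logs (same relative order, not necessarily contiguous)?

One common subsequence of length 6: fmt at alice[1]=bob[1] → fmt at alice[2]=bob[6] → feat-api at alice[4]=bob[7] → hotfix at alice[6]=bob[9] → docs at alice[8]=bob[10] → refactor-db at alice[12]=bob[11], and the DP table's final entry dp[12][11] is also 6, so no common subsequence is longer.

6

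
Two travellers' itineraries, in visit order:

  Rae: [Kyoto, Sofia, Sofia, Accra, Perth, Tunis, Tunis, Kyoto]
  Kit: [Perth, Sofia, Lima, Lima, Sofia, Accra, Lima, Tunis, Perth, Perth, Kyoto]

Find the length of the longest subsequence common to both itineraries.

5

Taking Sofia [2,2] → Sofia [3,5] → Accra [4,6] → Perth [5,10] → Kyoto [8,11] gives a common subsequence of length 5. The LCS DP gives dp[8][11] = 5, so this is optimal.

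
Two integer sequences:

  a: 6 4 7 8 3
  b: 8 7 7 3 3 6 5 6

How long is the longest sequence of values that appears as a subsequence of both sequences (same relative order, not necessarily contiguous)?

Taking 7 (a #3, b #3) → 3 (a #5, b #5) gives a common subsequence of length 2. dp[5][8] = 2 confirms this is the maximum.

2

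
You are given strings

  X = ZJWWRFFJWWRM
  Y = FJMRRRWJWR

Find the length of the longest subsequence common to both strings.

5

Let dp[i][j] be the LCS length of the first i characters of X and the first j characters of Y. dp[i][j] = dp[i-1][j-1]+1 when the i-th and j-th characters match, else max(dp[i-1][j], dp[i][j-1]).
    ·  F  J  M  R  R  R  W  J  W  R
 ·  0  0  0  0  0  0  0  0  0  0  0
 Z  0  0  0  0  0  0  0  0  0  0  0
 J  0  0  1  1  1  1  1  1  1  1  1
 W  0  0  1  1  1  1  1  2  2  2  2
 W  0  0  1  1  1  1  1  2  2  3  3
 R  0  0  1  1  2  2  2  2  2  3  4
 F  0  1  1  1  2  2  2  2  2  3  4
 F  0  1  1  1  2  2  2  2  2  3  4
 J  0  1  2  2  2  2  2  2  3  3  4
 W  0  1  2  2  2  2  2  3  3  4  4
 W  0  1  2  2  2  2  2  3  3  4  4
 R  0  1  2  2  3  3  3  3  3  4  5
 M  0  1  2  3  3  3  3  3  3  4  5
dp[12][10] = 5. One LCS (by backtracking along matches): JWJWR.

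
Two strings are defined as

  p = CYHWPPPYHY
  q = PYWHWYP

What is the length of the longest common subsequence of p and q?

Let dp[i][j] be the LCS length of the first i characters of p and the first j characters of q. dp[i][j] = dp[i-1][j-1]+1 when the i-th and j-th characters match, else max(dp[i-1][j], dp[i][j-1]).
    ·  P  Y  W  H  W  Y  P
 ·  0  0  0  0  0  0  0  0
 C  0  0  0  0  0  0  0  0
 Y  0  0  1  1  1  1  1  1
 H  0  0  1  1  2  2  2  2
 W  0  0  1  2  2  3  3  3
 P  0  1  1  2  2  3  3  4
 P  0  1  1  2  2  3  3  4
 P  0  1  1  2  2  3  3  4
 Y  0  1  2  2  2  3  4  4
 H  0  1  2  2  3  3  4  4
 Y  0  1  2  2  3  3  4  4
dp[10][7] = 4. One LCS (by backtracking along matches): YHWP.

4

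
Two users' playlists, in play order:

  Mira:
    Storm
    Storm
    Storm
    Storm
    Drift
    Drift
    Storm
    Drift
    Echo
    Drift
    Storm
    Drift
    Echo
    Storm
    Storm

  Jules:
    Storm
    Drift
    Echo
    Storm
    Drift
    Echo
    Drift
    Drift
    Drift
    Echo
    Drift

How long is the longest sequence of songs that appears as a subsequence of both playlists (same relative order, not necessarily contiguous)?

8

Pick Storm at Mira[4]=Jules[1], then Drift at Mira[5]=Jules[2], then Storm at Mira[7]=Jules[4], then Drift at Mira[8]=Jules[5], then Echo at Mira[9]=Jules[6], then Drift at Mira[10]=Jules[8], then Drift at Mira[12]=Jules[9], then Echo at Mira[13]=Jules[10]; all 8 songs appear in both, in order. dp[15][11] = 8 confirms this is the maximum.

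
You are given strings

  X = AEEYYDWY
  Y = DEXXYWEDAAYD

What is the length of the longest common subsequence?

4

Pick E at X[2]=Y[2], then E at X[3]=Y[7], then Y at X[5]=Y[11], then D at X[6]=Y[12]; all 4 characters appear in both, in order, and the DP table's final entry dp[8][12] is also 4, so no common subsequence is longer.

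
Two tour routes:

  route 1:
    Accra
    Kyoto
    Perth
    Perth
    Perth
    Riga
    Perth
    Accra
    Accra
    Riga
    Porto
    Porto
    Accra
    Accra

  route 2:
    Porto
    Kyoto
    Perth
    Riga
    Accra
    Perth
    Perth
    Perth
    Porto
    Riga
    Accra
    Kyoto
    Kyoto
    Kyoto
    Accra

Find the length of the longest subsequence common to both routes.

8

Taking Kyoto at route 1[2]=route 2[2], Perth at route 1[3]=route 2[3], Perth at route 1[4]=route 2[6], Perth at route 1[5]=route 2[7], Perth at route 1[7]=route 2[8], Riga at route 1[10]=route 2[10], Accra at route 1[13]=route 2[11], Accra at route 1[14]=route 2[15] gives a common subsequence of length 8, and the DP table's final entry dp[14][15] is also 8, so no common subsequence is longer.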